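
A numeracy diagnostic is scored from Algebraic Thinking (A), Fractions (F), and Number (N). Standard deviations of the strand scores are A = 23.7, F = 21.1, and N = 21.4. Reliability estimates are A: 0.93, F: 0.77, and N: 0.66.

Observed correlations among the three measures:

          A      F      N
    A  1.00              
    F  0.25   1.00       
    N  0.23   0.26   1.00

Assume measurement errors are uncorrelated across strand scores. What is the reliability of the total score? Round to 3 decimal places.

0.864

Var(A+F+N) = 23.7² + 21.1² + 21.4² + 2·[23.7·21.1·0.25 + 23.7·21.4·0.23 + 21.1·21.4·0.26] = 1464.86 + 718.139 = 2183.
Under uncorrelated errors the observed covariances equal the true-score covariances, so only the own-variance terms attenuate.
True-score variance = [23.7²·0.93 + 21.1²·0.77 + 21.4²·0.66] + 718.139 = 1167.44 + 718.139 = 1885.58.
Reliability = 1885.58 / 2183 = 0.864.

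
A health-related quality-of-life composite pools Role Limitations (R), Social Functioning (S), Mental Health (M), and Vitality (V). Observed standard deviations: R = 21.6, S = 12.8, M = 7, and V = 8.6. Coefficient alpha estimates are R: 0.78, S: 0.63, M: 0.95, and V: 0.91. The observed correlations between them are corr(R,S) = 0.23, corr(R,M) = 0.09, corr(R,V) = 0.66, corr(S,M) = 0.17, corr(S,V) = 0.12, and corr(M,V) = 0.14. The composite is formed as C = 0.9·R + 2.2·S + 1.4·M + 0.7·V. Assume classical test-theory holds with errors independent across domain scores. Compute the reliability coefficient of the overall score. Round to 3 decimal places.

Var(C) = 0.9²·21.6² + 2.2²·12.8² + 1.4²·7² + 0.7²·8.6² + 2·[1.98·21.6·12.8·0.23 + 1.26·21.6·7·0.09 + 0.63·21.6·8.6·0.66 + 3.08·12.8·7·0.17 + 1.54·12.8·8.6·0.12 + 0.98·7·8.6·0.14] = 1303.18 + 591.622 = 1894.8.
With uncorrelated errors the cross-covariances are all true-score covariance, so they carry over unchanged; only the diagonal terms shrink to ρᵢσᵢ².
True-score variance = [0.9²·21.6²·0.78 + 2.2²·12.8²·0.63 + 1.4²·7²·0.95 + 0.7²·8.6²·0.91] + 591.622 = 918.57 + 591.622 = 1510.19.
Reliability = 1510.19 / 1894.8 = 0.797.

0.797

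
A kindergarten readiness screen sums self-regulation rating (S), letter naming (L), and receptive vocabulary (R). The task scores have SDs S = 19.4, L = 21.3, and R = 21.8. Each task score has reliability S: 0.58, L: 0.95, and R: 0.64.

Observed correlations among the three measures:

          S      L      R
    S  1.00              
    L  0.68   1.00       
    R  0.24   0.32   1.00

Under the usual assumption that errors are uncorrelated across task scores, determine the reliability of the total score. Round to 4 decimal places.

0.8514

Var(S+L+R) = 19.4² + 21.3² + 21.8² + 2·[19.4·21.3·0.68 + 19.4·21.8·0.24 + 21.3·21.8·0.32] = 1305.29 + 1062.16 = 2367.45.
Because errors are independent across components, Cov(Tᵢ,Tⱼ) = Cov(Xᵢ,Xⱼ); the off-diagonal part of the true-score variance is the same as above.
True-score variance = [19.4²·0.58 + 21.3²·0.95 + 21.8²·0.64] + 1062.16 = 953.448 + 1062.16 = 2015.61.
Reliability = 2015.61 / 2367.45 = 0.8514.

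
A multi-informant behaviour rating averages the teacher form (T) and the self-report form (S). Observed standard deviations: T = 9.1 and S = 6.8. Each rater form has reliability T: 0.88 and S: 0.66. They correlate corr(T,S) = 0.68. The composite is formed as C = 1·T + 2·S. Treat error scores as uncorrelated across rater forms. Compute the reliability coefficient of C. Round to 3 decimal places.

0.833

Var(C) = 9.1² + 2²·6.8² + 2·[2·9.1·6.8·0.68] = 267.77 + 168.314 = 436.084.
With uncorrelated errors the cross-covariances are all true-score covariance, so they carry over unchanged; only the diagonal terms shrink to ρᵢσᵢ².
True-score variance = [9.1²·0.88 + 2²·6.8²·0.66] + 168.314 = 194.946 + 168.314 = 363.26.
Reliability = 363.26 / 436.084 = 0.833.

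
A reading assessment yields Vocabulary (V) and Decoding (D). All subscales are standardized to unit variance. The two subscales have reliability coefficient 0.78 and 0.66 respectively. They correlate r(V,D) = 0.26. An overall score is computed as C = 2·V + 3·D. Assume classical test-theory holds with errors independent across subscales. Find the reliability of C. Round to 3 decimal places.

Var(C) = 2² + 3² + 2·[6·0.26] = 13 + 3.12 = 16.12.
Under uncorrelated errors the observed covariances equal the true-score covariances, so only the own-variance terms attenuate.
True-score variance = [2²·0.78 + 3²·0.66] + 3.12 = 9.06 + 3.12 = 12.18.
Reliability = 12.18 / 16.12 = 0.756.

0.756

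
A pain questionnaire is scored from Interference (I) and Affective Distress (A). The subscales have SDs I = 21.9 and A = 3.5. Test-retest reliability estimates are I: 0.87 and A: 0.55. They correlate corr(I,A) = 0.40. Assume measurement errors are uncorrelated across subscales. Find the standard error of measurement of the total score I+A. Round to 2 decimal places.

Var(total) = 491.86 + 61.32 = 553.18.
True-score variance = 423.998 + 61.32 = 485.318, so reliability = 0.8773.
Error variance = 553.18 − 485.318 = 67.8618; SEM = √67.8618 = 8.24.

8.24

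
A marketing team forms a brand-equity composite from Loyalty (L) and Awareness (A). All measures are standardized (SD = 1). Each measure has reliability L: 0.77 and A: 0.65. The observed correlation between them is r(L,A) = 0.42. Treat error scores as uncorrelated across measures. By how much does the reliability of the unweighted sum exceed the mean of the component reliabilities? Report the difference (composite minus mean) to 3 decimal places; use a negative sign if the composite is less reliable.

0.086

Var(sum) = 2 + 0.84 = 2.84; true-score variance = 1.42 + 0.84 = 2.26; composite reliability = 0.7958.
Mean component reliability = 0.7100.
Difference = 0.7958 − 0.7100 = 0.086.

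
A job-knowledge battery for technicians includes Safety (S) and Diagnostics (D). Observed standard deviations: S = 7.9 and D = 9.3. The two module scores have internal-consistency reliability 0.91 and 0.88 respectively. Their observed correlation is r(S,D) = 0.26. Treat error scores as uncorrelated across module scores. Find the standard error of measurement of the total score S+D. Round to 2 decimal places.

Var(total) = 148.9 + 38.2044 = 187.104.
True-score variance = 132.904 + 38.2044 = 171.109, so reliability = 0.9145.
Error variance = 187.104 − 171.109 = 15.9957; SEM = √15.9957 = 4.00.

4.00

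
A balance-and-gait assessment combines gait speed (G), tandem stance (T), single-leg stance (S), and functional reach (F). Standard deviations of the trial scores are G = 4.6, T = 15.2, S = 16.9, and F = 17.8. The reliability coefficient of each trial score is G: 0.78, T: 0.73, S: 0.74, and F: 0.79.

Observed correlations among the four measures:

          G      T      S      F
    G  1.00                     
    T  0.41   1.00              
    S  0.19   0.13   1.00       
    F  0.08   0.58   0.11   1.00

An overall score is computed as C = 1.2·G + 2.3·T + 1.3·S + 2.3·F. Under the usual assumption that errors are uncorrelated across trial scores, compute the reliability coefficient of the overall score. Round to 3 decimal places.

0.857

Var(C) = 1.2²·4.6² + 2.3²·15.2² + 1.3²·16.9² + 2.3²·17.8² + 2·[2.76·4.6·15.2·0.41 + 1.56·4.6·16.9·0.19 + 2.76·4.6·17.8·0.08 + 2.99·15.2·16.9·0.13 + 5.29·15.2·17.8·0.58 + 2.99·16.9·17.8·0.11] = 3411.44 + 2298.33 = 5709.76.
Under uncorrelated errors the observed covariances equal the true-score covariances, so only the own-variance terms attenuate.
True-score variance = [1.2²·4.6²·0.78 + 2.3²·15.2²·0.73 + 1.3²·16.9²·0.74 + 2.3²·17.8²·0.79] + 2298.33 = 2597.26 + 2298.33 = 4895.59.
Reliability = 4895.59 / 5709.76 = 0.857.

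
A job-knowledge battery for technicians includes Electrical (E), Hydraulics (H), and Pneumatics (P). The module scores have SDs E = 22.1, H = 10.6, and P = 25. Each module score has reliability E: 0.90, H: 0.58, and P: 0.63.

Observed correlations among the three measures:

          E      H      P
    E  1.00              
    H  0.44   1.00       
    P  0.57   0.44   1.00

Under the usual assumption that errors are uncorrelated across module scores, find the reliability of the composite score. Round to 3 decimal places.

Var(E+H+P) = 22.1² + 10.6² + 25² + 2·[22.1·10.6·0.44 + 22.1·25·0.57 + 10.6·25·0.44] = 1225.77 + 1069.2 = 2294.97.
With uncorrelated errors the cross-covariances are all true-score covariance, so they carry over unchanged; only the diagonal terms shrink to ρᵢσᵢ².
True-score variance = [22.1²·0.90 + 10.6²·0.58 + 25²·0.63] + 1069.2 = 898.488 + 1069.2 = 1967.69.
Reliability = 1967.69 / 2294.97 = 0.857.

0.857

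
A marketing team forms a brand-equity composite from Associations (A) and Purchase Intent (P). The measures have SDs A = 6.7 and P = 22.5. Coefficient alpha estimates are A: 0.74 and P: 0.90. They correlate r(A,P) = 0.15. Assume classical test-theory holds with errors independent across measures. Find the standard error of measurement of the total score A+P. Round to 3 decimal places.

7.893

Var(total) = 551.14 + 45.225 = 596.365.
True-score variance = 488.844 + 45.225 = 534.069, so reliability = 0.8955.
Error variance = 596.365 − 534.069 = 62.2964; SEM = √62.2964 = 7.893.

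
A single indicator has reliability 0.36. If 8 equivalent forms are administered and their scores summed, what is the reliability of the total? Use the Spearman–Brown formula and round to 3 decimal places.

0.818

ρ_k = kρ / (1 + (k−1)ρ) = 8·0.36 / (1 + 7·0.36) = 2.880 / 3.520 = 0.818.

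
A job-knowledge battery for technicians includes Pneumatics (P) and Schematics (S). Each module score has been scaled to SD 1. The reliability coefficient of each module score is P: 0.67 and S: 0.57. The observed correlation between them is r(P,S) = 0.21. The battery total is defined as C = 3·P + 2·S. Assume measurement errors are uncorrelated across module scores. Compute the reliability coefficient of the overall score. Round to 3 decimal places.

0.698

Var(C) = 3² + 2² + 2·[6·0.21] = 13 + 2.52 = 15.52.
Because errors are independent across components, Cov(Tᵢ,Tⱼ) = Cov(Xᵢ,Xⱼ); the off-diagonal part of the true-score variance is the same as above.
True-score variance = [3²·0.67 + 2²·0.57] + 2.52 = 8.31 + 2.52 = 10.83.
Reliability = 10.83 / 15.52 = 0.698.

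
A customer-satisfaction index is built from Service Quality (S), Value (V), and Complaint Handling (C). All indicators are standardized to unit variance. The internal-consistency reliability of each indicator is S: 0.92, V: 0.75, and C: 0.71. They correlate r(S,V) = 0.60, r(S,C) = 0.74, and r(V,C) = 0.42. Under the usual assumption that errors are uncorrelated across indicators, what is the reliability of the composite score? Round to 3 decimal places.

Var(S+V+C) = 3 + 2·[0.60 + 0.74 + 0.42] = 3 + 3.52 = 6.52.
Because errors are independent across components, Cov(Tᵢ,Tⱼ) = Cov(Xᵢ,Xⱼ); the off-diagonal part of the true-score variance is the same as above.
True-score variance = [0.92 + 0.75 + 0.71] + 3.52 = 2.38 + 3.52 = 5.9.
Reliability = 5.9 / 6.52 = 0.905.

0.905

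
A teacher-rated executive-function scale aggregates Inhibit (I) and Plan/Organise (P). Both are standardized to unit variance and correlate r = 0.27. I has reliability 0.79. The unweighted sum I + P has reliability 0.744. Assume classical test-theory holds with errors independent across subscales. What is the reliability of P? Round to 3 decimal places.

Var(I+P) = 2 + 2·0.27 = 2.540.
True-score variance = ρ_I + ρ_P + 2·0.27, so 0.744 = (0.79 + ρ_P + 0.54) / 2.540.
ρ_P = 0.744·2.540 − 0.79 − 0.54 = 0.560.

0.560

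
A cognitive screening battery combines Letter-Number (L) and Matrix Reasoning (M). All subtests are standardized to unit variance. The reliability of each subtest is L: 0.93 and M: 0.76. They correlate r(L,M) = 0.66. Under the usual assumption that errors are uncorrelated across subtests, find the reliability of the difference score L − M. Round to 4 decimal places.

Var(L−M) = 1 + 1 − 2·0.66 = 2 − 1.32 = 0.68.
With uncorrelated errors the cross-covariances are all true-score covariance, so they carry over unchanged; only the diagonal terms shrink to ρᵢσᵢ².
True-score variance = [0.93 + 0.76] − 1.32 = 1.69 − 1.32 = 0.37.
Reliability = 0.37 / 0.68 = 0.5441.

0.5441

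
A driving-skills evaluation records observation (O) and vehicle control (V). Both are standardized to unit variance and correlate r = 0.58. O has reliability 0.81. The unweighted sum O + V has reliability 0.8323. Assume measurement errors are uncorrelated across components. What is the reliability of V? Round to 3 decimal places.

Var(O+V) = 2 + 2·0.58 = 3.160.
True-score variance = ρ_O + ρ_V + 2·0.58, so 0.8323 = (0.81 + ρ_V + 1.16) / 3.160.
ρ_V = 0.8323·3.160 − 0.81 − 1.16 = 0.660.

0.660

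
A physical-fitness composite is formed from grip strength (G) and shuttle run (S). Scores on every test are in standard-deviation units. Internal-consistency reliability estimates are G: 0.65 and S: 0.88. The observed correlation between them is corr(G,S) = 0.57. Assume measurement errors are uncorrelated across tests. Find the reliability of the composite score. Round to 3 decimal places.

Var(G+S) = 2 + 2·[0.57] = 2 + 1.14 = 3.14.
With uncorrelated errors the cross-covariances are all true-score covariance, so they carry over unchanged; only the diagonal terms shrink to ρᵢσᵢ².
True-score variance = [0.65 + 0.88] + 1.14 = 1.53 + 1.14 = 2.67.
Reliability = 2.67 / 3.14 = 0.850.

0.850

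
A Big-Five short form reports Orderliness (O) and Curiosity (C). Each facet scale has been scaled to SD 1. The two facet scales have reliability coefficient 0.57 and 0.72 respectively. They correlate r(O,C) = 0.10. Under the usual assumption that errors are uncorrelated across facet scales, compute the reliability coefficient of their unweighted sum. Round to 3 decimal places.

Var(O+C) = 2 + 2·[0.10] = 2 + 0.2 = 2.2.
Under uncorrelated errors the observed covariances equal the true-score covariances, so only the own-variance terms attenuate.
True-score variance = [0.57 + 0.72] + 0.2 = 1.29 + 0.2 = 1.49.
Reliability = 1.49 / 2.2 = 0.677.

0.677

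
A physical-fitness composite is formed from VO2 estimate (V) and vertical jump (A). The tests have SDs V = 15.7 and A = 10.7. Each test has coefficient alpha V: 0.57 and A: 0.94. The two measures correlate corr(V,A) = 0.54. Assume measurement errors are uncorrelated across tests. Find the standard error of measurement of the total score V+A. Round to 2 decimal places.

Var(total) = 360.98 + 181.429 = 542.409.
True-score variance = 248.12 + 181.429 = 429.549, so reliability = 0.7919.
Error variance = 542.409 − 429.549 = 112.86; SEM = √112.86 = 10.62.

10.62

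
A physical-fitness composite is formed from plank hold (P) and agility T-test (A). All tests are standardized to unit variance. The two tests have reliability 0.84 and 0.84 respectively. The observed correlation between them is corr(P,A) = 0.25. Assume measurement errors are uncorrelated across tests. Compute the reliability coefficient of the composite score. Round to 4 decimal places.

Var(P+A) = 2 + 2·[0.25] = 2 + 0.5 = 2.5.
Under uncorrelated errors the observed covariances equal the true-score covariances, so only the own-variance terms attenuate.
True-score variance = [0.84 + 0.84] + 0.5 = 1.68 + 0.5 = 2.18.
Reliability = 2.18 / 2.5 = 0.8720.

0.8720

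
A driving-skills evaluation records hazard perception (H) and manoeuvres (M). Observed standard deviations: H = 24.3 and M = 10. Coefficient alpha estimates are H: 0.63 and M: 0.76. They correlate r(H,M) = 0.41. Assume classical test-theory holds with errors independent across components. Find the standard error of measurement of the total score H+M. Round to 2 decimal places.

Var(total) = 690.49 + 199.26 = 889.75.
True-score variance = 448.009 + 199.26 = 647.269, so reliability = 0.7275.
Error variance = 889.75 − 647.269 = 242.481; SEM = √242.481 = 15.57.

15.57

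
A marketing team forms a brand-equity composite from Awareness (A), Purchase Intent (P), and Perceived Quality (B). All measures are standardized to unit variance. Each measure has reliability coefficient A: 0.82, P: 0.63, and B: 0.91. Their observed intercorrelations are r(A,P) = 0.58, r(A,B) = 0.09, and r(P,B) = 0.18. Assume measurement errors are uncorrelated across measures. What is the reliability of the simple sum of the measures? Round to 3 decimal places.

Var(A+P+B) = 3 + 2·[0.58 + 0.09 + 0.18] = 3 + 1.7 = 4.7.
Because errors are independent across components, Cov(Tᵢ,Tⱼ) = Cov(Xᵢ,Xⱼ); the off-diagonal part of the true-score variance is the same as above.
True-score variance = [0.82 + 0.63 + 0.91] + 1.7 = 2.36 + 1.7 = 4.06.
Reliability = 4.06 / 4.7 = 0.864.

0.864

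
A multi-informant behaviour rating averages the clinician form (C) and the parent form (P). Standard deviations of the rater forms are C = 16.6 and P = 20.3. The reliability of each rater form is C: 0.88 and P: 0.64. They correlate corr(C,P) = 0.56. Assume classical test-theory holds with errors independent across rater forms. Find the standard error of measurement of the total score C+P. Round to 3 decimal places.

13.469

Var(total) = 687.65 + 377.418 = 1065.07.
True-score variance = 506.23 + 377.418 = 883.648, so reliability = 0.8297.
Error variance = 1065.07 − 883.648 = 181.42; SEM = √181.42 = 13.469.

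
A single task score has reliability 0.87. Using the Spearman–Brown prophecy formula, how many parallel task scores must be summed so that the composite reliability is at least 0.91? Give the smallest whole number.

k ≥ ρ*(1−ρ₁)/(ρ₁(1−ρ*)) = 0.91·0.13 / (0.87·0.09) = 1.511.
Smallest integer k = 2.

2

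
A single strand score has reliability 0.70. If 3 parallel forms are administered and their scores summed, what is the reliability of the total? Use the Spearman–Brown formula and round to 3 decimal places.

ρ_k = kρ / (1 + (k−1)ρ) = 3·0.70 / (1 + 2·0.70) = 2.100 / 2.400 = 0.875.

0.875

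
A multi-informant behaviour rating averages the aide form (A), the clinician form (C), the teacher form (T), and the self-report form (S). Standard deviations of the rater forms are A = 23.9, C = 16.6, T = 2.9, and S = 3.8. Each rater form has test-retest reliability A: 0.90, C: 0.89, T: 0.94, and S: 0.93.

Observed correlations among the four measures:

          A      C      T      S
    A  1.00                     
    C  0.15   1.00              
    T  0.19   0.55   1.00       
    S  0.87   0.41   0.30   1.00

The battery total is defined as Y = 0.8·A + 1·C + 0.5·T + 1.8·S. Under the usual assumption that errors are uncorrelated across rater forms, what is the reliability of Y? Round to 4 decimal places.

0.9388

Var(Y) = 0.8²·23.9² + 16.6² + 0.5²·2.9² + 1.8²·3.8² + 2·[0.8·23.9·16.6·0.15 + 0.4·23.9·2.9·0.19 + 1.44·23.9·3.8·0.87 + 0.5·16.6·2.9·0.55 + 1.8·16.6·3.8·0.41 + 0.9·2.9·3.8·0.30] = 690.023 + 458.845 = 1148.87.
Under uncorrelated errors the observed covariances equal the true-score covariances, so only the own-variance terms attenuate.
True-score variance = [0.8²·23.9²·0.90 + 16.6²·0.89 + 0.5²·2.9²·0.94 + 1.8²·3.8²·0.93] + 458.845 = 619.752 + 458.845 = 1078.6.
Reliability = 1078.6 / 1148.87 = 0.9388.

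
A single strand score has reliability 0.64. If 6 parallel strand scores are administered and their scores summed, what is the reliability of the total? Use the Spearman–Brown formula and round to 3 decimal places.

0.914

ρ_k = kρ / (1 + (k−1)ρ) = 6·0.64 / (1 + 5·0.64) = 3.840 / 4.200 = 0.914.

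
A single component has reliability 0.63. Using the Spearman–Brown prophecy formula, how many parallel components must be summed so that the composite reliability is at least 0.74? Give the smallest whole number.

k ≥ ρ*(1−ρ₁)/(ρ₁(1−ρ*)) = 0.74·0.37 / (0.63·0.26) = 1.672.
Smallest integer k = 2.

2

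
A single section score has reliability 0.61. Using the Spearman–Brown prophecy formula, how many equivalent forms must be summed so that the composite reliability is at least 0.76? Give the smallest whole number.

3

k ≥ ρ*(1−ρ₁)/(ρ₁(1−ρ*)) = 0.76·0.39 / (0.61·0.24) = 2.025.
Smallest integer k = 3.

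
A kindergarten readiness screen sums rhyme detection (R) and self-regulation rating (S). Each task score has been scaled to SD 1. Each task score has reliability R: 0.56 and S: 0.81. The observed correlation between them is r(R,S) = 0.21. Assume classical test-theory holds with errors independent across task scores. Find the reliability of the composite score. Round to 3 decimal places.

0.740

Var(R+S) = 2 + 2·[0.21] = 2 + 0.42 = 2.42.
Under uncorrelated errors the observed covariances equal the true-score covariances, so only the own-variance terms attenuate.
True-score variance = [0.56 + 0.81] + 0.42 = 1.37 + 0.42 = 1.79.
Reliability = 1.79 / 2.42 = 0.740.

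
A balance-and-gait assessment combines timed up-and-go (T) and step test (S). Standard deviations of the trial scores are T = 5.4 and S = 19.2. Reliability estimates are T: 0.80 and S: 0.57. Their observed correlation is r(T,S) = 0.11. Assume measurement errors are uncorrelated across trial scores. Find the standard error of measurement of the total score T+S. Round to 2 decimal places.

Var(total) = 397.8 + 22.8096 = 420.61.
True-score variance = 233.453 + 22.8096 = 256.262, so reliability = 0.6093.
Error variance = 420.61 − 256.262 = 164.347; SEM = √164.347 = 12.82.

12.82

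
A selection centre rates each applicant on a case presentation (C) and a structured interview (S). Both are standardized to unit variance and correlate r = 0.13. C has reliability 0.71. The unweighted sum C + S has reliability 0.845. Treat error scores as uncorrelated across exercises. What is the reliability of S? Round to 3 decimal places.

0.940

Var(C+S) = 2 + 2·0.13 = 2.260.
True-score variance = ρ_C + ρ_S + 2·0.13, so 0.845 = (0.71 + ρ_S + 0.26) / 2.260.
ρ_S = 0.845·2.260 − 0.71 − 0.26 = 0.940.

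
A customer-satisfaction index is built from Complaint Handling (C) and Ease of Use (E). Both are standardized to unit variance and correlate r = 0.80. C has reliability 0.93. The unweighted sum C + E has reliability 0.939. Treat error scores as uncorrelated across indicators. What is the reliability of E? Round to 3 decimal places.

0.850

Var(C+E) = 2 + 2·0.80 = 3.600.
True-score variance = ρ_C + ρ_E + 2·0.80, so 0.939 = (0.93 + ρ_E + 1.60) / 3.600.
ρ_E = 0.939·3.600 − 0.93 − 1.60 = 0.850.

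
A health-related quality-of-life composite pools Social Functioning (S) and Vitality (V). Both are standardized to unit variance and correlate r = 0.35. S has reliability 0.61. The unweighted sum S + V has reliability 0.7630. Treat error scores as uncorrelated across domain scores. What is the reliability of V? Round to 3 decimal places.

0.750

Var(S+V) = 2 + 2·0.35 = 2.700.
True-score variance = ρ_S + ρ_V + 2·0.35, so 0.7630 = (0.61 + ρ_V + 0.70) / 2.700.
ρ_V = 0.7630·2.700 − 0.61 − 0.70 = 0.750.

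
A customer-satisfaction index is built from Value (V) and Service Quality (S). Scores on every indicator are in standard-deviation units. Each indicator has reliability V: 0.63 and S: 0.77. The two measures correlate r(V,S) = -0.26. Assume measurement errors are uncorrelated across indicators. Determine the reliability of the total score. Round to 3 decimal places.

0.595

Var(V+S) = 2 + 2·[(-0.26)] = 2 − 0.52 = 1.48.
Because errors are independent across components, Cov(Tᵢ,Tⱼ) = Cov(Xᵢ,Xⱼ); the off-diagonal part of the true-score variance is the same as above.
True-score variance = [0.63 + 0.77] − 0.52 = 1.4 − 0.52 = 0.88.
Reliability = 0.88 / 1.48 = 0.595.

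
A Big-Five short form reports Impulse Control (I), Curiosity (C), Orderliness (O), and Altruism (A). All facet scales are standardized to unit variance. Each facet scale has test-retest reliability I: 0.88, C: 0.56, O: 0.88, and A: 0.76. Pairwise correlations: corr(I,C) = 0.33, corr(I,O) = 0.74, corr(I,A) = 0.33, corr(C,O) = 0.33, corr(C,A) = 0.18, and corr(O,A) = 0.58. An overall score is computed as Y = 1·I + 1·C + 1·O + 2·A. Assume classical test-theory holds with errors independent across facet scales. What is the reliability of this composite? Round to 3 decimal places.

0.884

Var(Y) = 1 + 1 + 1 + 2² + 2·[0.33 + 0.74 + 2·0.33 + 0.33 + 2·0.18 + 2·0.58] = 7 + 7.16 = 14.16.
Because errors are independent across components, Cov(Tᵢ,Tⱼ) = Cov(Xᵢ,Xⱼ); the off-diagonal part of the true-score variance is the same as above.
True-score variance = [0.88 + 0.56 + 0.88 + 2²·0.76] + 7.16 = 5.36 + 7.16 = 12.52.
Reliability = 12.52 / 14.16 = 0.884.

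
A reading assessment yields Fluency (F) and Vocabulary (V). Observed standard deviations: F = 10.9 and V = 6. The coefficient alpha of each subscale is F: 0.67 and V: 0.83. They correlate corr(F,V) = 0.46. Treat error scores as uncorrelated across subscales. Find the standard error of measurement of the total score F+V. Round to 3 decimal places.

6.733

Var(total) = 154.81 + 60.168 = 214.978.
True-score variance = 109.483 + 60.168 = 169.651, so reliability = 0.7892.
Error variance = 214.978 − 169.651 = 45.3273; SEM = √45.3273 = 6.733.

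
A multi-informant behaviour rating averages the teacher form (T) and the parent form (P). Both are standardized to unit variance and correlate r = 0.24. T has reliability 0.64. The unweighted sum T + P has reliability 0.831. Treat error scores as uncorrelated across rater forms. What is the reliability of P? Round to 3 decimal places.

0.941

Var(T+P) = 2 + 2·0.24 = 2.480.
True-score variance = ρ_T + ρ_P + 2·0.24, so 0.831 = (0.64 + ρ_P + 0.48) / 2.480.
ρ_P = 0.831·2.480 − 0.64 − 0.48 = 0.941.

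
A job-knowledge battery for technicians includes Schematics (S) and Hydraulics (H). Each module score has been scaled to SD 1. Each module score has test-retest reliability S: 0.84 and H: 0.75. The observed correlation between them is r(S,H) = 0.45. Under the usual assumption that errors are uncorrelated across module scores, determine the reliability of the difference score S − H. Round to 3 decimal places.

Var(S−H) = 1 + 1 − 2·0.45 = 2 − 0.9 = 1.1.
Under uncorrelated errors the observed covariances equal the true-score covariances, so only the own-variance terms attenuate.
True-score variance = [0.84 + 0.75] − 0.9 = 1.59 − 0.9 = 0.69.
Reliability = 0.69 / 1.1 = 0.627.

0.627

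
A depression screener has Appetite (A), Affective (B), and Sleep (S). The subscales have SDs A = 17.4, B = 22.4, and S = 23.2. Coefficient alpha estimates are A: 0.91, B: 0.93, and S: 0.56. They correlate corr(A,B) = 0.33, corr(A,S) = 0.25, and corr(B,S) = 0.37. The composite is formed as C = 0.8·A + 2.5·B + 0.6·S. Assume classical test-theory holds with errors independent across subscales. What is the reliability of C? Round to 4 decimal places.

0.9316

Var(C) = 0.8²·17.4² + 2.5²·22.4² + 0.6²·23.2² + 2·[2·17.4·22.4·0.33 + 0.48·17.4·23.2·0.25 + 1.5·22.4·23.2·0.37] = 3523.53 + 1188.21 = 4711.74.
Because errors are independent across components, Cov(Tᵢ,Tⱼ) = Cov(Xᵢ,Xⱼ); the off-diagonal part of the true-score variance is the same as above.
True-score variance = [0.8²·17.4²·0.91 + 2.5²·22.4²·0.93 + 0.6²·23.2²·0.56] + 1188.21 = 3201.32 + 1188.21 = 4389.53.
Reliability = 4389.53 / 4711.74 = 0.9316.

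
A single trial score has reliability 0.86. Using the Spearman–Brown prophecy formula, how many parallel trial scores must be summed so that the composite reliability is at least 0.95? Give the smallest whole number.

4

k ≥ ρ*(1−ρ₁)/(ρ₁(1−ρ*)) = 0.95·0.14 / (0.86·0.05) = 3.093.
Smallest integer k = 4.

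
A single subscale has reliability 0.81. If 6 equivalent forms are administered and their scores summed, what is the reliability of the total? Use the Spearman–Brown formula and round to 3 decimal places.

ρ_k = kρ / (1 + (k−1)ρ) = 6·0.81 / (1 + 5·0.81) = 4.860 / 5.050 = 0.962.

0.962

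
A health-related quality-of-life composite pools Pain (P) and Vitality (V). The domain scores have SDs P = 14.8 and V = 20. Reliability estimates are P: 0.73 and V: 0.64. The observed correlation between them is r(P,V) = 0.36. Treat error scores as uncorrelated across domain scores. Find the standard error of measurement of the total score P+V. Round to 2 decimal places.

14.25

Var(total) = 619.04 + 213.12 = 832.16.
True-score variance = 415.899 + 213.12 = 629.019, so reliability = 0.7559.
Error variance = 832.16 − 629.019 = 203.141; SEM = √203.141 = 14.25.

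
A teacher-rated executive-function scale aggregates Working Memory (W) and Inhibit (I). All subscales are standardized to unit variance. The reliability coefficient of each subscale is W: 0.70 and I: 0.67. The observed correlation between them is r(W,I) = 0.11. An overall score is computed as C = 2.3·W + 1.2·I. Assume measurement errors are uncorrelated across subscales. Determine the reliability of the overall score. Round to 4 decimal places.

0.7189

Var(C) = 2.3² + 1.2² + 2·[2.76·0.11] = 6.73 + 0.6072 = 7.3372.
Under uncorrelated errors the observed covariances equal the true-score covariances, so only the own-variance terms attenuate.
True-score variance = [2.3²·0.70 + 1.2²·0.67] + 0.6072 = 4.6678 + 0.6072 = 5.275.
Reliability = 5.275 / 7.3372 = 0.7189.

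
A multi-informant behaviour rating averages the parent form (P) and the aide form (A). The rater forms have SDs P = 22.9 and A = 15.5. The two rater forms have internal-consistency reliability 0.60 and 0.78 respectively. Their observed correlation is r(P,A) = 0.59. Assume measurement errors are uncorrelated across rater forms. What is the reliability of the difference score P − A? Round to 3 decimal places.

0.241

Var(P−A) = 22.9² + 15.5² − 2·22.9·15.5·0.59 = 764.66 − 418.841 = 345.819.
Under uncorrelated errors the observed covariances equal the true-score covariances, so only the own-variance terms attenuate.
True-score variance = [22.9²·0.60 + 15.5²·0.78] − 418.841 = 502.041 − 418.841 = 83.2.
Reliability = 83.2 / 345.819 = 0.241.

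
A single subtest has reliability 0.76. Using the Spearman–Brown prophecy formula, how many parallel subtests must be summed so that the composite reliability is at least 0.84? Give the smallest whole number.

k ≥ ρ*(1−ρ₁)/(ρ₁(1−ρ*)) = 0.84·0.24 / (0.76·0.16) = 1.658.
Smallest integer k = 2.

2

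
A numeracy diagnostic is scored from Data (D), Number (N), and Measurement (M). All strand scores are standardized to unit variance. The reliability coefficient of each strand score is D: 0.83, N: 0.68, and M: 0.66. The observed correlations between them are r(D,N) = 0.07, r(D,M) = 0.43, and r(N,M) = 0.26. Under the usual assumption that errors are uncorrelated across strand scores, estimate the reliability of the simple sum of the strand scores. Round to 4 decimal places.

Var(D+N+M) = 3 + 2·[0.07 + 0.43 + 0.26] = 3 + 1.52 = 4.52.
Under uncorrelated errors the observed covariances equal the true-score covariances, so only the own-variance terms attenuate.
True-score variance = [0.83 + 0.68 + 0.66] + 1.52 = 2.17 + 1.52 = 3.69.
Reliability = 3.69 / 4.52 = 0.8164.

0.8164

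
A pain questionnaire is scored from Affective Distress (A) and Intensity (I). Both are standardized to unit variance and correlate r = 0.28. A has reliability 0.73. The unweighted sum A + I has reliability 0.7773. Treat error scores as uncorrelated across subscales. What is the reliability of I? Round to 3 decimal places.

Var(A+I) = 2 + 2·0.28 = 2.560.
True-score variance = ρ_A + ρ_I + 2·0.28, so 0.7773 = (0.73 + ρ_I + 0.56) / 2.560.
ρ_I = 0.7773·2.560 − 0.73 − 0.56 = 0.700.

0.700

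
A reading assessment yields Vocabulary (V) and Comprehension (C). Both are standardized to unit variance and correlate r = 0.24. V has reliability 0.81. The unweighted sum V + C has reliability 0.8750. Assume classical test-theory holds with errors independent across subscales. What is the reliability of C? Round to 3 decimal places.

Var(V+C) = 2 + 2·0.24 = 2.480.
True-score variance = ρ_V + ρ_C + 2·0.24, so 0.8750 = (0.81 + ρ_C + 0.48) / 2.480.
ρ_C = 0.8750·2.480 − 0.81 − 0.48 = 0.880.

0.880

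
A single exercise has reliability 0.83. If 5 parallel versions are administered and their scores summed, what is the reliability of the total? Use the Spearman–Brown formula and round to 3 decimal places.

ρ_k = kρ / (1 + (k−1)ρ) = 5·0.83 / (1 + 4·0.83) = 4.150 / 4.320 = 0.961.

0.961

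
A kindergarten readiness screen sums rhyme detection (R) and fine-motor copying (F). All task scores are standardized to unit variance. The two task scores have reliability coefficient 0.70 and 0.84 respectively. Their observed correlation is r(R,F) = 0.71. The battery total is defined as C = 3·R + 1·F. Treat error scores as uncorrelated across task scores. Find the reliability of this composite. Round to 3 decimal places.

Var(C) = 3² + 1 + 2·[3·0.71] = 10 + 4.26 = 14.26.
Under uncorrelated errors the observed covariances equal the true-score covariances, so only the own-variance terms attenuate.
True-score variance = [3²·0.70 + 0.84] + 4.26 = 7.14 + 4.26 = 11.4.
Reliability = 11.4 / 14.26 = 0.799.

0.799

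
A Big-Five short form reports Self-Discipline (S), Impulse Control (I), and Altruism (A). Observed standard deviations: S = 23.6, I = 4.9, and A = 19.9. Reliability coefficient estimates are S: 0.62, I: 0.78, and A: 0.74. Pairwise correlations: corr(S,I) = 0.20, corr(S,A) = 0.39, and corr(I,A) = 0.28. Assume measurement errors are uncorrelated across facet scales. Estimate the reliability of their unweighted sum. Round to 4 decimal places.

Var(S+I+A) = 23.6² + 4.9² + 19.9² + 2·[23.6·4.9·0.20 + 23.6·19.9·0.39 + 4.9·19.9·0.28] = 976.98 + 467.181 = 1444.16.
Under uncorrelated errors the observed covariances equal the true-score covariances, so only the own-variance terms attenuate.
True-score variance = [23.6²·0.62 + 4.9²·0.78 + 19.9²·0.74] + 467.181 = 657.09 + 467.181 = 1124.27.
Reliability = 1124.27 / 1444.16 = 0.7785.

0.7785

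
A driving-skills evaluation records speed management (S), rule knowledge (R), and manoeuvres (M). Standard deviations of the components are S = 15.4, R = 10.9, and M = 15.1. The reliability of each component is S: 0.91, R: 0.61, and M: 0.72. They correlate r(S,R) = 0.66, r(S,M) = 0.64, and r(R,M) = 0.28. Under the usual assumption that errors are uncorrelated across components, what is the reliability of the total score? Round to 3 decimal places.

Var(S+R+M) = 15.4² + 10.9² + 15.1² + 2·[15.4·10.9·0.66 + 15.4·15.1·0.64 + 10.9·15.1·0.28] = 583.98 + 611.397 = 1195.38.
With uncorrelated errors the cross-covariances are all true-score covariance, so they carry over unchanged; only the diagonal terms shrink to ρᵢσᵢ².
True-score variance = [15.4²·0.91 + 10.9²·0.61 + 15.1²·0.72] + 611.397 = 452.457 + 611.397 = 1063.85.
Reliability = 1063.85 / 1195.38 = 0.890.

0.890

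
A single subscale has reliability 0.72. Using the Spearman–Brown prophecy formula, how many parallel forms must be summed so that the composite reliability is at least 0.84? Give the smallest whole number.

k ≥ ρ*(1−ρ₁)/(ρ₁(1−ρ*)) = 0.84·0.28 / (0.72·0.16) = 2.042.
Smallest integer k = 3.

3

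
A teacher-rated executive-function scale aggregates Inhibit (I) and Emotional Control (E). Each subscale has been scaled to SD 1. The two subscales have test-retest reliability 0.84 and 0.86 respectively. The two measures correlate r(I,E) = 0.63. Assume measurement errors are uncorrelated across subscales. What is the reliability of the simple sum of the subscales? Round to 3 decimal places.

0.908

Var(I+E) = 2 + 2·[0.63] = 2 + 1.26 = 3.26.
Because errors are independent across components, Cov(Tᵢ,Tⱼ) = Cov(Xᵢ,Xⱼ); the off-diagonal part of the true-score variance is the same as above.
True-score variance = [0.84 + 0.86] + 1.26 = 1.7 + 1.26 = 2.96.
Reliability = 2.96 / 3.26 = 0.908.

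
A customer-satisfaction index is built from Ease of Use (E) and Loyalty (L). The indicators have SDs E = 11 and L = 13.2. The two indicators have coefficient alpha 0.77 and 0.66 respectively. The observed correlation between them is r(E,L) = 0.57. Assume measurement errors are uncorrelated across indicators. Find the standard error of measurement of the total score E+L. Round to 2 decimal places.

Var(total) = 295.24 + 165.528 = 460.768.
True-score variance = 208.168 + 165.528 = 373.696, so reliability = 0.8110.
Error variance = 460.768 − 373.696 = 87.0716; SEM = √87.0716 = 9.33.

9.33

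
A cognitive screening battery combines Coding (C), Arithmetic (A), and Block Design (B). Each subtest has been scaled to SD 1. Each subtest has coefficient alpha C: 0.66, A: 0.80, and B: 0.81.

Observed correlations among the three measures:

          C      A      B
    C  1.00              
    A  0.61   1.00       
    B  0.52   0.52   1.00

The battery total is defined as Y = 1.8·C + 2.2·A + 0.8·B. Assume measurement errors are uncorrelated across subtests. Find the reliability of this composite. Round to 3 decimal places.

Var(Y) = 1.8² + 2.2² + 0.8² + 2·[3.96·0.61 + 1.44·0.52 + 1.76·0.52] = 8.72 + 8.1592 = 16.8792.
Under uncorrelated errors the observed covariances equal the true-score covariances, so only the own-variance terms attenuate.
True-score variance = [1.8²·0.66 + 2.2²·0.80 + 0.8²·0.81] + 8.1592 = 6.5288 + 8.1592 = 14.688.
Reliability = 14.688 / 16.8792 = 0.870.

0.870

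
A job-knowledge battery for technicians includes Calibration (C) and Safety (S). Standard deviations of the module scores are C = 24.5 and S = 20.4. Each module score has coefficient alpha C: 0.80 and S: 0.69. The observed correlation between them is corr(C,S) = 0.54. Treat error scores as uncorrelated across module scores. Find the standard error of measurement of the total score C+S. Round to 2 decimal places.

15.78

Var(total) = 1016.41 + 539.784 = 1556.19.
True-score variance = 767.35 + 539.784 = 1307.13, so reliability = 0.8400.
Error variance = 1556.19 − 1307.13 = 249.06; SEM = √249.06 = 15.78.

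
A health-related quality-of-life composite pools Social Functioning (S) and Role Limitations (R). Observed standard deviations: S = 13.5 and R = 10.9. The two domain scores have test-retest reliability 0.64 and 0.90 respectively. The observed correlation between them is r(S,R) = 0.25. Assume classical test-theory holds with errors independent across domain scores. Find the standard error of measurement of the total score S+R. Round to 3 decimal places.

8.803

Var(total) = 301.06 + 73.575 = 374.635.
True-score variance = 223.569 + 73.575 = 297.144, so reliability = 0.7932.
Error variance = 374.635 − 297.144 = 77.491; SEM = √77.491 = 8.803.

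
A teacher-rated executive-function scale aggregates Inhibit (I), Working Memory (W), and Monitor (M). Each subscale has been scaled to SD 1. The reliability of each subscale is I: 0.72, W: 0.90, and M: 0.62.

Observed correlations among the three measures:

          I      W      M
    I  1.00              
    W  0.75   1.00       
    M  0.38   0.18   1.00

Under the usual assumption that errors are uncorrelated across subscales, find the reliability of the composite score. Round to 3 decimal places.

Var(I+W+M) = 3 + 2·[0.75 + 0.38 + 0.18] = 3 + 2.62 = 5.62.
With uncorrelated errors the cross-covariances are all true-score covariance, so they carry over unchanged; only the diagonal terms shrink to ρᵢσᵢ².
True-score variance = [0.72 + 0.90 + 0.62] + 2.62 = 2.24 + 2.62 = 4.86.
Reliability = 4.86 / 5.62 = 0.865.

0.865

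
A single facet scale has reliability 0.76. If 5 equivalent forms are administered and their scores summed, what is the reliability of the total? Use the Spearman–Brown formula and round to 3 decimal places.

ρ_k = kρ / (1 + (k−1)ρ) = 5·0.76 / (1 + 4·0.76) = 3.800 / 4.040 = 0.941.

0.941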